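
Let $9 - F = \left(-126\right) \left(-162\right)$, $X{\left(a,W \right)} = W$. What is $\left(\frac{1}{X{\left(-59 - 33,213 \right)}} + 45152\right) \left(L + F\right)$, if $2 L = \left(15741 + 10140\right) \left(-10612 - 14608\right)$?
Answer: $- \frac{1046305902270167}{71} \approx -1.4737 \cdot 10^{13}$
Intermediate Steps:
$L = -326359410$ ($L = \frac{\left(15741 + 10140\right) \left(-10612 - 14608\right)}{2} = \frac{25881 \left(-25220\right)}{2} = \frac{1}{2} \left(-652718820\right) = -326359410$)
$F = -20403$ ($F = 9 - \left(-126\right) \left(-162\right) = 9 - 20412 = -20403$)
$\left(\frac{1}{X{\left(-59 - 33,213 \right)}} + 45152\right) \left(L + F\right) = \left(\frac{1}{213} + 45152\right) \left(-326359410 - 20403\right) = \left(\frac{1}{213} + 45152\right) \left(-326379813\right) = \frac{9617377}{213} \left(-326379813\right) = - \frac{1046305902270167}{71}$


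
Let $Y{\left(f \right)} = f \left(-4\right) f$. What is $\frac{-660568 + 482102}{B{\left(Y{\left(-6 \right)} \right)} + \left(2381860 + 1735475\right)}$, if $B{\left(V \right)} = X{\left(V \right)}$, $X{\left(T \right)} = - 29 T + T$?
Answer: $- \frac{178466}{4121367} \approx -0.043303$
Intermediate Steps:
$Y{\left(f \right)} = - 4 f^{2}$ ($Y{\left(f \right)} = - 4 f f = - 4 f^{2}$)
$X{\left(T \right)} = - 28 T$
$B{\left(V \right)} = - 28 V$
$\frac{-660568 + 482102}{B{\left(Y{\left(-6 \right)} \right)} + \left(2381860 + 1735475\right)} = \frac{-660568 + 482102}{- 28 \left(- 4 \left(-6\right)^{2}\right) + \left(2381860 + 1735475\right)} = - \frac{178466}{- 28 \left(\left(-4\right) 36\right) + 4117335} = - \frac{178466}{\left(-28\right) \left(-144\right) + 4117335} = - \frac{178466}{4032 + 4117335} = - \frac{178466}{4121367}$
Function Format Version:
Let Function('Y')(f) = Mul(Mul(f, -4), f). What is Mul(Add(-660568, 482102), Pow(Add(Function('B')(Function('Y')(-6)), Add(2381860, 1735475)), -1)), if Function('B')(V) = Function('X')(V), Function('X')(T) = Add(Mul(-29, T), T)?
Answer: Rational(-178466, 4121367) ≈ -0.043303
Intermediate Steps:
Function('Y')(f) = Mul(-4, Pow(f, 2)) (Function('Y')(f) = Mul(Mul(-4, f), f) = Mul(-4, Pow(f, 2)))
Function('X')(T) = Mul(-28, T)
Function('B')(V) = Mul(-28, V)
Mul(Add(-660568, 482102), Pow(Add(Function('B')(Function('Y')(-6)), Add(2381860, 1735475)), -1)) = Mul(Add(-660568, 482102), Pow(Add(Mul(-28, Mul(-4, Pow(-6, 2))), Add(2381860, 1735475)), -1)) = Mul(-178466, Pow(Add(Mul(-28, Mul(-4, 36)), 4117335), -1)) = Mul(-178466, Pow(Add(Mul(-28, -144), 4117335), -1)) = Mul(-178466, Pow(Add(4032, 4117335), -1)) = Mul(-178466, Pow(4121367, -1)) = Mul(-178466, Rational(1, 4121367)) = Rational(-178466, 4121367)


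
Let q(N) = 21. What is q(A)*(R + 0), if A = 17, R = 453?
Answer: 9513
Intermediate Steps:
q(A)*(R + 0) = 21*(453 + 0) = 21*453 = 9513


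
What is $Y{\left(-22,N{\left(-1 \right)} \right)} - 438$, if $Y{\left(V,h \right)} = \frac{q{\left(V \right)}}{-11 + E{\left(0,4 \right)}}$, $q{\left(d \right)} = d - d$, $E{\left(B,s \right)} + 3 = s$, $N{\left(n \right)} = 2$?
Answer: $-438$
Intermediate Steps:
$E{\left(B,s \right)} = -3 + s$
$q{\left(d \right)} = 0$
$Y{\left(V,h \right)} = 0$ ($Y{\left(V,h \right)} = \frac{0}{-11 + \left(-3 + 4\right)} = \frac{0}{-11 + 1} = \frac{0}{-10} = 0 \left(- \frac{1}{10}\right) = 0$)
$Y{\left(-22,N{\left(-1 \right)} \right)} - 438 = 0 - 438 = -438$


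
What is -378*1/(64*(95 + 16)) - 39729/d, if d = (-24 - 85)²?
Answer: -47787639/14067104 ≈ -3.3971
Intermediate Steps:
d = 11881 (d = (-109)² = 11881)
-378*1/(64*(95 + 16)) - 39729/d = -378*1/(64*(95 + 16)) - 39729/11881 = -378/(64*111) - 39729*1/11881 = -378/7104 - 39729/11881 = -378*1/7104 - 39729/11881 = -63/1184 - 39729/11881 = -47787639/14067104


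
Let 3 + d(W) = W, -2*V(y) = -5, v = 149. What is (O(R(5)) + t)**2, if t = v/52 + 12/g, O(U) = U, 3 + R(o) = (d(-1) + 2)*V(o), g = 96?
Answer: 271441/10816 ≈ 25.096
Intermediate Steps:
V(y) = 5/2 (V(y) = -1/2*(-5) = 5/2)
d(W) = -3 + W
R(o) = -8 (R(o) = -3 + ((-3 - 1) + 2)*(5/2) = -3 + (-4 + 2)*(5/2) = -3 - 2*5/2 = -3 - 5 = -8)
t = 311/104 (t = 149/52 + 12/96 = 149*(1/52) + 12*(1/96) = 149/52 + 1/8 = 311/104 ≈ 2.9904)
(O(R(5)) + t)**2 = (-8 + 311/104)**2 = (-521/104)**2 = 271441/10816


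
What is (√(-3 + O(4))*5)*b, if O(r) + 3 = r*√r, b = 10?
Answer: 50*√2 ≈ 70.711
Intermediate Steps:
O(r) = -3 + r^(3/2) (O(r) = -3 + r*√r = -3 + r^(3/2))
(√(-3 + O(4))*5)*b = (√(-3 + (-3 + 4^(3/2)))*5)*10 = (√(-3 + (-3 + 8))*5)*10 = (√(-3 + 5)*5)*10 = (√2*5)*10 = (5*√2)*10 = 50*√2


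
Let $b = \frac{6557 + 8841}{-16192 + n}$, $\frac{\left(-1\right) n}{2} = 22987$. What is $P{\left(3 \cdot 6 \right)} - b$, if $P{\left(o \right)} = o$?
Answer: $\frac{567193}{31083} \approx 18.248$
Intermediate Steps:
$n = -45974$ ($n = \left(-2\right) 22987 = -45974$)
$b = - \frac{7699}{31083}$ ($b = \frac{6557 + 8841}{-16192 - 45974} = \frac{15398}{-62166} = 15398 \left(- \frac{1}{62166}\right) = - \frac{7699}{31083} \approx -0.24769$)
$P{\left(3 \cdot 6 \right)} - b = 3 \cdot 6 - - \frac{7699}{31083} = 18 + \frac{7699}{31083} = \frac{567193}{31083}$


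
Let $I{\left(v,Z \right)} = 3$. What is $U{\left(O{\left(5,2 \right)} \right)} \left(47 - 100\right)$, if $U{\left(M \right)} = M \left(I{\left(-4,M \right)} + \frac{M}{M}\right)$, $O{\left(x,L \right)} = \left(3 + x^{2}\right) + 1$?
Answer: $-6148$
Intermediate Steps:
$O{\left(x,L \right)} = 4 + x^{2}$
$U{\left(M \right)} = 4 M$ ($U{\left(M \right)} = M \left(3 + \frac{M}{M}\right) = M \left(3 + 1\right) = M 4 = 4 M$)
$U{\left(O{\left(5,2 \right)} \right)} \left(47 - 100\right) = 4 \left(4 + 5^{2}\right) \left(47 - 100\right) = 4 \left(4 + 25\right) \left(-53\right) = 4 \cdot 29 \left(-53\right) = 116 \left(-53\right) = -6148$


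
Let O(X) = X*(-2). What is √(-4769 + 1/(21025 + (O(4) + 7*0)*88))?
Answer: 48*I*√854741902/20321 ≈ 69.058*I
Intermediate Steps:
O(X) = -2*X
√(-4769 + 1/(21025 + (O(4) + 7*0)*88)) = √(-4769 + 1/(21025 + (-2*4 + 7*0)*88)) = √(-4769 + 1/(21025 + (-8 + 0)*88)) = √(-4769 + 1/(21025 - 8*88)) = √(-4769 + 1/(21025 - 704)) = √(-4769 + 1/20321) = √(-96910848/20321) = 48*I*√854741902/20321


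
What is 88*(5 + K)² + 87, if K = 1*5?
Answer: 8887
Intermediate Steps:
K = 5
88*(5 + K)² + 87 = 88*(5 + 5)² + 87 = 88*10² + 87 = 88*100 + 87 = 8800 + 87 = 8887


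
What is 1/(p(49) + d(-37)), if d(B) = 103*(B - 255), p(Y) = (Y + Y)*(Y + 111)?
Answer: -1/14396 ≈ -6.9464e-5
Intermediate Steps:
p(Y) = 2*Y*(111 + Y) (p(Y) = (2*Y)*(111 + Y) = 2*Y*(111 + Y))
d(B) = -26265 + 103*B (d(B) = 103*(-255 + B) = -26265 + 103*B)
1/(p(49) + d(-37)) = 1/(2*49*(111 + 49) + (-26265 + 103*(-37))) = 1/(2*49*160 + (-26265 - 3811)) = 1/(15680 - 30076) = 1/(-14396) = -1/14396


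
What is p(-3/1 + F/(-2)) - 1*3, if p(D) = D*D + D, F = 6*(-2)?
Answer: 9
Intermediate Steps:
F = -12
p(D) = D + D**2 (p(D) = D**2 + D = D + D**2)
p(-3/1 + F/(-2)) - 1*3 = (-3/1 - 12/(-2))*(1 + (-3/1 - 12/(-2))) - 1*3 = (-3*1 - 12*(-1/2))*(1 + (-3*1 - 12*(-1/2))) - 3 = (-3 + 6)*(1 + (-3 + 6)) - 3 = 3*(1 + 3) - 3 = 3*4 - 3 = 12 - 3 = 9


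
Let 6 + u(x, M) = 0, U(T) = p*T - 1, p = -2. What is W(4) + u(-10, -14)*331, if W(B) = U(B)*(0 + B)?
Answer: -2022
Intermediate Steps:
U(T) = -1 - 2*T (U(T) = -2*T - 1 = -1 - 2*T)
u(x, M) = -6 (u(x, M) = -6 + 0 = -6)
W(B) = B*(-1 - 2*B) (W(B) = (-1 - 2*B)*(0 + B) = (-1 - 2*B)*B = B*(-1 - 2*B))
W(4) + u(-10, -14)*331 = 4*(-1 - 2*4) - 6*331 = 4*(-1 - 8) - 1986 = 4*(-9) - 1986 = -36 - 1986 = -2022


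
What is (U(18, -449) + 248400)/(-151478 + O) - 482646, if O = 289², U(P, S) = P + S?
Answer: -32799422191/67957 ≈ -4.8265e+5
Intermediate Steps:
O = 83521
(U(18, -449) + 248400)/(-151478 + O) - 482646 = ((18 - 449) + 248400)/(-151478 + 83521) - 482646 = (-431 + 248400)/(-67957) - 482646 = 247969*(-1/67957) - 482646 = -247969/67957 - 482646 = -32799422191/67957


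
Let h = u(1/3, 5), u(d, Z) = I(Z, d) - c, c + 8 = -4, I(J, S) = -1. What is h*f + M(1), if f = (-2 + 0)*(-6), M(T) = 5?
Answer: 137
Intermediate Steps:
c = -12 (c = -8 - 4 = -12)
u(d, Z) = 11 (u(d, Z) = -1 - 1*(-12) = -1 + 12 = 11)
h = 11
f = 12 (f = -2*(-6) = 12)
h*f + M(1) = 11*12 + 5 = 132 + 5 = 137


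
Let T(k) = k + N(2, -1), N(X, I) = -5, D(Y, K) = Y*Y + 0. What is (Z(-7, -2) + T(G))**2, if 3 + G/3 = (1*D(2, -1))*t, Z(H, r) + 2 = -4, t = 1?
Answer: 64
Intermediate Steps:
D(Y, K) = Y**2 (D(Y, K) = Y**2 + 0 = Y**2)
Z(H, r) = -6 (Z(H, r) = -2 - 4 = -6)
G = 3 (G = -9 + 3*((1*2**2)*1) = -9 + 3*((1*4)*1) = -9 + 3*(4*1) = -9 + 3*4 = -9 + 12 = 3)
T(k) = -5 + k (T(k) = k - 5 = -5 + k)
(Z(-7, -2) + T(G))**2 = (-6 + (-5 + 3))**2 = (-6 - 2)**2 = (-8)**2 = 64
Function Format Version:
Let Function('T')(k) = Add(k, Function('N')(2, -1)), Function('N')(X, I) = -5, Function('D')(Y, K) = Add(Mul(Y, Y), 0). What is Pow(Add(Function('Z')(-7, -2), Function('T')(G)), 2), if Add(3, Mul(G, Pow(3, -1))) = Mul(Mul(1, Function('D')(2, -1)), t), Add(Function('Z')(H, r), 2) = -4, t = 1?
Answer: 64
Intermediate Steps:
Function('D')(Y, K) = Pow(Y, 2) (Function('D')(Y, K) = Add(Pow(Y, 2), 0) = Pow(Y, 2))
Function('Z')(H, r) = -6 (Function('Z')(H, r) = Add(-2, -4) = -6)
G = 3 (G = Add(-9, Mul(3, Mul(Mul(1, Pow(2, 2)), 1))) = Add(-9, Mul(3, Mul(Mul(1, 4), 1))) = Add(-9, Mul(3, Mul(4, 1))) = Add(-9, Mul(3, 4)) = Add(-9, 12) = 3)
Function('T')(k) = Add(-5, k) (Function('T')(k) = Add(k, -5) = Add(-5, k))
Pow(Add(Function('Z')(-7, -2), Function('T')(G)), 2) = Pow(Add(-6, Add(-5, 3)), 2) = Pow(Add(-6, -2), 2) = Pow(-8, 2) = 64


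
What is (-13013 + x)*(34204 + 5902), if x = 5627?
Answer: -296222916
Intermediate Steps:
(-13013 + x)*(34204 + 5902) = (-13013 + 5627)*(34204 + 5902) = -7386*40106 = -296222916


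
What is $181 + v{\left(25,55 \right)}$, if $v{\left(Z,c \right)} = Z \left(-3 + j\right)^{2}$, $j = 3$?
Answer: $181$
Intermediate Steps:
$v{\left(Z,c \right)} = 0$ ($v{\left(Z,c \right)} = Z \left(-3 + 3\right)^{2} = Z 0^{2} = Z 0 = 0$)
$181 + v{\left(25,55 \right)} = 181 + 0 = 181$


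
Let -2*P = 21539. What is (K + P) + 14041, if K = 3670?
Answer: 13883/2 ≈ 6941.5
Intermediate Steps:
P = -21539/2 (P = -1/2*21539 = -21539/2 ≈ -10770.)
(K + P) + 14041 = (3670 - 21539/2) + 14041 = -14199/2 + 14041 = 13883/2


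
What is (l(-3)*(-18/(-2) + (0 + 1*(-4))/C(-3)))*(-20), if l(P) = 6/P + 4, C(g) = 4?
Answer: -320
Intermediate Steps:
l(P) = 4 + 6/P
(l(-3)*(-18/(-2) + (0 + 1*(-4))/C(-3)))*(-20) = ((4 + 6/(-3))*(-18/(-2) + (0 + 1*(-4))/4))*(-20) = ((4 + 6*(-1/3))*(-18*(-1/2) + (0 - 4)*(1/4)))*(-20) = ((4 - 2)*(9 - 4*1/4))*(-20) = (2*(9 - 1))*(-20) = (2*8)*(-20) = 16*(-20) = -320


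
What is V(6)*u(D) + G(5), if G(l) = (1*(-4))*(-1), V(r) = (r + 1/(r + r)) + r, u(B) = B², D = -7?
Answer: 7153/12 ≈ 596.08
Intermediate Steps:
V(r) = 1/(2*r) + 2*r (V(r) = (r + 1/(2*r)) + r = 1/(2*r) + 2*r)
G(l) = 4 (G(l) = -4*(-1) = 4)
V(6)*u(D) + G(5) = ((½)/6 + 2*6)*(-7)² + 4 = ((½)*(⅙) + 12)*49 + 4 = (1/12 + 12)*49 + 4 = (145/12)*49 + 4 = 7105/12 + 4 = 7153/12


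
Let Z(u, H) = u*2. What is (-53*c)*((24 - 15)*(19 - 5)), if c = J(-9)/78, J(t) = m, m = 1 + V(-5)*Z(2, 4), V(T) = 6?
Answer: -27825/13 ≈ -2140.4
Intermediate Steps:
Z(u, H) = 2*u
m = 25 (m = 1 + 6*(2*2) = 1 + 6*4 = 1 + 24 = 25)
J(t) = 25
c = 25/78 ≈ 0.32051
(-53*c)*((24 - 15)*(19 - 5)) = (-53*25/78)*((24 - 15)*(19 - 5)) = -3975*14/26 = -1325/78*126 = -27825/13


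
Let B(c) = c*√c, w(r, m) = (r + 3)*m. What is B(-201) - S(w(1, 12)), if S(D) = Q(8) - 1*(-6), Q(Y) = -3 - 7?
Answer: 4 - 201*I*√201 ≈ 4.0 - 2849.7*I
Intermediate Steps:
w(r, m) = m*(3 + r) (w(r, m) = (3 + r)*m = m*(3 + r))
Q(Y) = -10
B(c) = c^(3/2)
S(D) = -4 (S(D) = -10 - 1*(-6) = -10 + 6 = -4)
B(-201) - S(w(1, 12)) = (-201)^(3/2) - 1*(-4) = -201*I*√201 + 4 = 4 - 201*I*√201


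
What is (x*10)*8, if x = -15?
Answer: -1200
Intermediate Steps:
(x*10)*8 = -15*10*8 = -150*8 = -1200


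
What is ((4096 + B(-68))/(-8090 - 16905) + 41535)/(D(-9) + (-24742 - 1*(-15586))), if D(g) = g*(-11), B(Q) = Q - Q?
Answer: -1038163229/226379715 ≈ -4.5859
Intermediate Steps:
B(Q) = 0
D(g) = -11*g
((4096 + B(-68))/(-8090 - 16905) + 41535)/(D(-9) + (-24742 - 1*(-15586))) = ((4096 + 0)/(-8090 - 16905) + 41535)/(-11*(-9) + (-24742 - 1*(-15586))) = (4096/(-24995) + 41535)/(99 + (-24742 + 15586)) = (4096*(-1/24995) + 41535)/(99 - 9156) = (-4096/24995 + 41535)/(-9057) = (1038163229/24995)*(-1/9057) = -1038163229/226379715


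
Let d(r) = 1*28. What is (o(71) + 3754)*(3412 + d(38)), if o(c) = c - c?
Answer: 12913760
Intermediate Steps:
o(c) = 0
d(r) = 28
(o(71) + 3754)*(3412 + d(38)) = (0 + 3754)*(3412 + 28) = 3754*3440 = 12913760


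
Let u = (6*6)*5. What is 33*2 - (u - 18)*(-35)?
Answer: 5736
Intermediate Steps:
u = 180 (u = 36*5 = 180)
33*2 - (u - 18)*(-35) = 33*2 - (180 - 18)*(-35) = 66 - 162*(-35) = 66 - 1*(-5670) = 66 + 5670 = 5736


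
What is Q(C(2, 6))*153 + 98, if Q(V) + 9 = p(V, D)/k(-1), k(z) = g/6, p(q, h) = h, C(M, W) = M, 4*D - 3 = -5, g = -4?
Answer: -4657/4 ≈ -1164.3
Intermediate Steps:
D = -½ (D = ¾ + (¼)*(-5) = ¾ - 5/4 = -½ ≈ -0.50000)
k(z) = -⅔ (k(z) = -4/6 = -4*⅙ = -⅔)
Q(V) = -33/4 (Q(V) = -9 - 1/(2*(-⅔)) = -9 - ½*(-3/2) = -9 + ¾ = -33/4)
Q(C(2, 6))*153 + 98 = -33/4*153 + 98 = -5049/4 + 98 = -4657/4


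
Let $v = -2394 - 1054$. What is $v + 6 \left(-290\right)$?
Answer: $-5188$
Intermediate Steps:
$v = -3448$
$v + 6 \left(-290\right) = -3448 + 6 \left(-290\right) = -3448 - 1740 = -5188$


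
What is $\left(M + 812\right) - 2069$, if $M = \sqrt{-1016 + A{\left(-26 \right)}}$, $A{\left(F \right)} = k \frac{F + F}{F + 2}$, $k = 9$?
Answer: $-1257 + \frac{i \sqrt{3986}}{2} \approx -1257.0 + 31.567 i$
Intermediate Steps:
$A{\left(F \right)} = \frac{18 F}{2 + F}$ ($A{\left(F \right)} = 9 \frac{F + F}{F + 2} = 9 \frac{2 F}{2 + F} = \frac{18 F}{2 + F}$)
$M = \frac{i \sqrt{3986}}{2}$ ($M = \sqrt{-1016 + 18 \left(-26\right) \frac{1}{2 - 26}} = \sqrt{-1016 + 18 \left(-26\right) \frac{1}{-24}} = \sqrt{-1016 + 18 \left(-26\right) \left(- \frac{1}{24}\right)} = \sqrt{-1016 + \frac{39}{2}} = \sqrt{- \frac{1993}{2}} = \frac{i \sqrt{3986}}{2} \approx 31.567 i$)
$\left(M + 812\right) - 2069 = \left(\frac{i \sqrt{3986}}{2} + 812\right) - 2069 = \left(812 + \frac{i \sqrt{3986}}{2}\right) - 2069 = -1257 + \frac{i \sqrt{3986}}{2}$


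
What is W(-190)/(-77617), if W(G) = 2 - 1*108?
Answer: 106/77617 ≈ 0.0013657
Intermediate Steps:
W(G) = -106 (W(G) = 2 - 108 = -106)
W(-190)/(-77617) = -106/(-77617) = -106*(-1/77617) = 106/77617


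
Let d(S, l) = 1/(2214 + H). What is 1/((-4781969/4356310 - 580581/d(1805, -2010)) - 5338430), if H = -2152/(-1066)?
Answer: -2321913230/2999718755951751557 ≈ -7.7404e-10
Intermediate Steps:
H = 1076/533 (H = -2152*(-1/1066) = 1076/533 ≈ 2.0188)
d(S, l) = 533/1181138 (d(S, l) = 1/(2214 + 1076/533) = 1/(1181138/533) = 533/1181138)
1/((-4781969/4356310 - 580581/d(1805, -2010)) - 5338430) = 1/((-4781969/4356310 - 580581/533/1181138) - 5338430) = 1/((-4781969*1/4356310 - 580581*1181138/533) - 5338430) = 1/((-4781969/4356310 - 685746281178/533) - 5338430) = 1/(-2987323384707322657/2321913230 - 5338430) = 1/(-2999718755951751557/2321913230) = -2321913230/2999718755951751557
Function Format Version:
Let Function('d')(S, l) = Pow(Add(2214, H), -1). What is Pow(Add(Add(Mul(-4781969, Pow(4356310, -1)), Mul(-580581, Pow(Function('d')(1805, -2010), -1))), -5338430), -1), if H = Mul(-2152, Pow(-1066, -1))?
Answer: Rational(-2321913230, 2999718755951751557) ≈ -7.7404e-10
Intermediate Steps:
H = Rational(1076, 533) (H = Mul(-2152, Rational(-1, 1066)) = Rational(1076, 533) ≈ 2.0188)
Function('d')(S, l) = Rational(533, 1181138) (Function('d')(S, l) = Pow(Add(2214, Rational(1076, 533)), -1) = Pow(Rational(1181138, 533), -1) = Rational(533, 1181138))
Pow(Add(Add(Mul(-4781969, Pow(4356310, -1)), Mul(-580581, Pow(Function('d')(1805, -2010), -1))), -5338430), -1) = Pow(Add(Add(Mul(-4781969, Pow(4356310, -1)), Mul(-580581, Pow(Rational(533, 1181138), -1))), -5338430), -1) = Pow(Add(Add(Mul(-4781969, Rational(1, 4356310)), Mul(-580581, Rational(1181138, 533))), -5338430), -1) = Pow(Add(Add(Rational(-4781969, 4356310), Rational(-685746281178, 533)), -5338430), -1) = Pow(Add(Rational(-2987323384707322657, 2321913230), -5338430), -1) = Pow(Rational(-2999718755951751557, 2321913230), -1) = Rational(-2321913230, 2999718755951751557)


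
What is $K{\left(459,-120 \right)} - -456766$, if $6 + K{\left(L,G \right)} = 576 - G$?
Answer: $457456$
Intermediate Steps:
$K{\left(L,G \right)} = 570 - G$ ($K{\left(L,G \right)} = -6 - \left(-576 + G\right) = 570 - G$)
$K{\left(459,-120 \right)} - -456766 = \left(570 - -120\right) - -456766 = \left(570 + 120\right) + 456766 = 690 + 456766 = 457456$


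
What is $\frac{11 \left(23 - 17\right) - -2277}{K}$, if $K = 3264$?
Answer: $\frac{781}{1088} \approx 0.71783$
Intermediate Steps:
$\frac{11 \left(23 - 17\right) - -2277}{K} = \frac{11 \left(23 - 17\right) - -2277}{3264} = \left(11 \cdot 6 + 2277\right) \frac{1}{3264} = \left(66 + 2277\right) \frac{1}{3264} = 2343 \cdot \frac{1}{3264} = \frac{781}{1088}$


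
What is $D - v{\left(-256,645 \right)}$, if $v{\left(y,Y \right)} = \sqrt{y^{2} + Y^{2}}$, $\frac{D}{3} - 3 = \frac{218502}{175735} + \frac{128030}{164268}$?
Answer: $\frac{72497574763}{4811272830} - \sqrt{481561} \approx -678.88$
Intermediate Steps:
$D = \frac{72497574763}{4811272830}$ ($D = 9 + 3 \left(\frac{218502}{175735} + \frac{128030}{164268}\right) = 9 + 3 \left(218502 \cdot \frac{1}{175735} + 128030 \cdot \frac{1}{164268}\right) = 9 + 3 \left(\frac{218502}{175735} + \frac{64015}{82134}\right) = 9 + 3 \cdot \frac{29196119293}{14433818490} = 9 + \frac{29196119293}{4811272830} = \frac{72497574763}{4811272830} \approx 15.068$)
$v{\left(y,Y \right)} = \sqrt{Y^{2} + y^{2}}$
$D - v{\left(-256,645 \right)} = \frac{72497574763}{4811272830} - \sqrt{645^{2} + \left(-256\right)^{2}} = \frac{72497574763}{4811272830} - \sqrt{416025 + 65536} = \frac{72497574763}{4811272830} - \sqrt{481561}$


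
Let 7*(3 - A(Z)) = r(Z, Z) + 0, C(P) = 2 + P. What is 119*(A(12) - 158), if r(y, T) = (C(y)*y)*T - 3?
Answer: -52666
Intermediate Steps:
r(y, T) = -3 + T*y*(2 + y) (r(y, T) = ((2 + y)*y)*T - 3 = (y*(2 + y))*T - 3 = T*y*(2 + y) - 3 = -3 + T*y*(2 + y))
A(Z) = 24/7 - Z²*(2 + Z)/7 (A(Z) = 3 - ((-3 + Z*Z*(2 + Z)) + 0)/7 = 3 - ((-3 + Z²*(2 + Z)) + 0)/7 = 3 - (-3 + Z²*(2 + Z))/7 = 3 + (3/7 - Z²*(2 + Z)/7) = 24/7 - Z²*(2 + Z)/7)
119*(A(12) - 158) = 119*((24/7 - ⅐*12²*(2 + 12)) - 158) = 119*((24/7 - ⅐*144*14) - 158) = 119*((24/7 - 288) - 158) = 119*(-1992/7 - 158) = 119*(-3098/7) = -52666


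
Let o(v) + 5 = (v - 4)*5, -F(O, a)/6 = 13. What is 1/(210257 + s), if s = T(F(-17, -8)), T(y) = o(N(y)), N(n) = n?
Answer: 1/209842 ≈ 4.7655e-6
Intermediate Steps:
F(O, a) = -78 (F(O, a) = -6*13 = -78)
o(v) = -25 + 5*v (o(v) = -5 + (v - 4)*5 = -5 + (-4 + v)*5 = -5 + (-20 + 5*v) = -25 + 5*v)
T(y) = -25 + 5*y
s = -415 (s = -25 + 5*(-78) = -25 - 390 = -415)
1/(210257 + s) = 1/(210257 - 415) = 1/209842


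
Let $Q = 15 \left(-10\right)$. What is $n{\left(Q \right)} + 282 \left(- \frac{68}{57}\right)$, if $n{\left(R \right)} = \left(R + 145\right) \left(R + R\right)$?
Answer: $\frac{22108}{19} \approx 1163.6$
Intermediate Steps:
$Q = -150$
$n{\left(R \right)} = 2 R \left(145 + R\right)$ ($n{\left(R \right)} = \left(145 + R\right) 2 R = 2 R \left(145 + R\right)$)
$n{\left(Q \right)} + 282 \left(- \frac{68}{57}\right) = 2 \left(-150\right) \left(145 - 150\right) + 282 \left(- \frac{68}{57}\right) = 2 \left(-150\right) \left(-5\right) + 282 \left(\left(-68\right) \frac{1}{57}\right) = 1500 + 282 \left(- \frac{68}{57}\right) = 1500 - \frac{6392}{19} = \frac{22108}{19}$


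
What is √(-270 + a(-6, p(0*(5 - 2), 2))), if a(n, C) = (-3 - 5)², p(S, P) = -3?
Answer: I*√206 ≈ 14.353*I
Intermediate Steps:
a(n, C) = 64 (a(n, C) = (-8)² = 64)
√(-270 + a(-6, p(0*(5 - 2), 2))) = √(-270 + 64) = √(-206) = I*√206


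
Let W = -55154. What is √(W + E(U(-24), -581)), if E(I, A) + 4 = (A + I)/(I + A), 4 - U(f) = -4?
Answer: I*√55157 ≈ 234.86*I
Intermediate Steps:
U(f) = 8 (U(f) = 4 - 1*(-4) = 4 + 4 = 8)
E(I, A) = -3 (E(I, A) = -4 + (A + I)/(I + A) = -4 + (A + I)/(A + I) = -4 + 1 = -3)
√(W + E(U(-24), -581)) = √(-55154 - 3) = √(-55157) = I*√55157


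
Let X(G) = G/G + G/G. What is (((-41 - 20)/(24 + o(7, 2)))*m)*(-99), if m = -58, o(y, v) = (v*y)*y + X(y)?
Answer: -175131/62 ≈ -2824.7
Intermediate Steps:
X(G) = 2 (X(G) = 1 + 1 = 2)
o(y, v) = 2 + v*y² (o(y, v) = (v*y)*y + 2 = v*y² + 2 = 2 + v*y²)
(((-41 - 20)/(24 + o(7, 2)))*m)*(-99) = (((-41 - 20)/(24 + (2 + 2*7²)))*(-58))*(-99) = (-61/(24 + (2 + 2*49))*(-58))*(-99) = (-61/(24 + (2 + 98))*(-58))*(-99) = (-61/(24 + 100)*(-58))*(-99) = (-61/124*(-58))*(-99) = (-61*1/124*(-58))*(-99) = -61/124*(-58)*(-99) = (1769/62)*(-99) = -175131/62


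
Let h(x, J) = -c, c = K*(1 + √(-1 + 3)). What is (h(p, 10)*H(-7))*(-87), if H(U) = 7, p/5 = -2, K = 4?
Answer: 2436 + 2436*√2 ≈ 5881.0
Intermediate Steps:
p = -10 (p = 5*(-2) = -10)
c = 4 + 4*√2 (c = 4*(1 + √(-1 + 3)) = 4*(1 + √2) = 4 + 4*√2 ≈ 9.6569)
h(x, J) = -4 - 4*√2 (h(x, J) = -(4 + 4*√2) = -4 - 4*√2)
(h(p, 10)*H(-7))*(-87) = ((-4 - 4*√2)*7)*(-87) = (-28 - 28*√2)*(-87) = 2436 + 2436*√2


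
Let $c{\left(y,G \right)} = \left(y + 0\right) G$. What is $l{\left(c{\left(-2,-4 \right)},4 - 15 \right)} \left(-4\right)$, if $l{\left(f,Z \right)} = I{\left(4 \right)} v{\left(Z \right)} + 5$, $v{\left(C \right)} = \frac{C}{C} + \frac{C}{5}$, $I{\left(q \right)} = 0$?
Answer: $-20$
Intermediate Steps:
$v{\left(C \right)} = 1 + \frac{C}{5}$ ($v{\left(C \right)} = 1 + C \frac{1}{5} = 1 + \frac{C}{5}$)
$c{\left(y,G \right)} = G y$ ($c{\left(y,G \right)} = y G = G y$)
$l{\left(f,Z \right)} = 5$ ($l{\left(f,Z \right)} = 0 \left(1 + \frac{Z}{5}\right) + 5 = 0 + 5 = 5$)
$l{\left(c{\left(-2,-4 \right)},4 - 15 \right)} \left(-4\right) = 5 \left(-4\right) = -20$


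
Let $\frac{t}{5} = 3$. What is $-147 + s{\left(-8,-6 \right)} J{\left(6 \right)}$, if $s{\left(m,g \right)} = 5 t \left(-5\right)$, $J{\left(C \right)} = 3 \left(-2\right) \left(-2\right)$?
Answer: $-4647$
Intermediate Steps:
$t = 15$ ($t = 5 \cdot 3 = 15$)
$J{\left(C \right)} = 12$ ($J{\left(C \right)} = \left(-6\right) \left(-2\right) = 12$)
$s{\left(m,g \right)} = -375$ ($s{\left(m,g \right)} = 5 \cdot 15 \left(-5\right) = 75 \left(-5\right) = -375$)
$-147 + s{\left(-8,-6 \right)} J{\left(6 \right)} = -147 - 4500 = -4647$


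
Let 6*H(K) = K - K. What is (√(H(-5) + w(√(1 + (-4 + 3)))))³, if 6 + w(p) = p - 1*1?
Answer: -7*I*√7 ≈ -18.52*I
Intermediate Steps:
H(K) = 0 (H(K) = (K - K)/6 = (⅙)*0 = 0)
w(p) = -7 + p (w(p) = -6 + (p - 1*1) = -6 + (p - 1) = -6 + (-1 + p) = -7 + p)
(√(H(-5) + w(√(1 + (-4 + 3)))))³ = (√(0 + (-7 + √(1 + (-4 + 3)))))³ = (√(0 + (-7 + √(1 - 1))))³ = (√(0 + (-7 + √0)))³ = (√(0 + (-7 + 0)))³ = (√(0 - 7))³ = (√(-7))³ = (I*√7)³ = -7*I*√7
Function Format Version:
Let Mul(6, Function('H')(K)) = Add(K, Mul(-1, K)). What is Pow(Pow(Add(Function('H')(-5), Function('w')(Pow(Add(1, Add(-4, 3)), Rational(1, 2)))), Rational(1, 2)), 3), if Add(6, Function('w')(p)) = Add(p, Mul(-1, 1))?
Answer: Mul(-7, I, Pow(7, Rational(1, 2))) ≈ Mul(-18.520, I)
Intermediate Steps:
Function('H')(K) = 0 (Function('H')(K) = Mul(Rational(1, 6), Add(K, Mul(-1, K))) = Mul(Rational(1, 6), 0) = 0)
Function('w')(p) = Add(-7, p) (Function('w')(p) = Add(-6, Add(p, Mul(-1, 1))) = Add(-6, Add(p, -1)) = Add(-6, Add(-1, p)) = Add(-7, p))
Pow(Pow(Add(Function('H')(-5), Function('w')(Pow(Add(1, Add(-4, 3)), Rational(1, 2)))), Rational(1, 2)), 3) = Pow(Pow(Add(0, Add(-7, Pow(Add(1, Add(-4, 3)), Rational(1, 2)))), Rational(1, 2)), 3) = Pow(Pow(Add(0, Add(-7, Pow(Add(1, -1), Rational(1, 2)))), Rational(1, 2)), 3) = Pow(Pow(Add(0, Add(-7, Pow(0, Rational(1, 2)))), Rational(1, 2)), 3) = Pow(Pow(Add(0, Add(-7, 0)), Rational(1, 2)), 3) = Pow(Pow(Add(0, -7), Rational(1, 2)), 3) = Pow(Pow(-7, Rational(1, 2)), 3) = Pow(Mul(I, Pow(7, Rational(1, 2))), 3) = Mul(-7, I, Pow(7, Rational(1, 2)))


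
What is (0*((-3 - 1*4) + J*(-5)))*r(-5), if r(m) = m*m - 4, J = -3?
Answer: 0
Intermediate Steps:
r(m) = -4 + m² (r(m) = m² - 4 = -4 + m²)
(0*((-3 - 1*4) + J*(-5)))*r(-5) = (0*((-3 - 1*4) - 3*(-5)))*(-4 + (-5)²) = (0*((-3 - 4) + 15))*(-4 + 25) = (0*(-7 + 15))*21 = (0*8)*21 = 0*21 = 0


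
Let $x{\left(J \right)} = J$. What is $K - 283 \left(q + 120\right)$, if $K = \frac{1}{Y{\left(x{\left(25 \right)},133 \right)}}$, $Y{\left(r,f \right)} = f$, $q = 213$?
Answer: $- \frac{12533786}{133} \approx -94239.0$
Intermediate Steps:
$K = \frac{1}{133} \approx 0.0075188$
$K - 283 \left(q + 120\right) = \frac{1}{133} - 283 \left(213 + 120\right) = \frac{1}{133} - 94239 = - \frac{12533786}{133}$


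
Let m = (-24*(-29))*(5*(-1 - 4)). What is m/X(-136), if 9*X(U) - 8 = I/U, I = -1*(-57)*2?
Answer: -10648800/487 ≈ -21866.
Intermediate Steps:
m = -17400 (m = 696*(5*(-5)) = 696*(-25) = -17400)
I = 114 (I = 57*2 = 114)
X(U) = 8/9 + 38/(3*U) (X(U) = 8/9 + (114/U)/9 = 8/9 + 38/(3*U))
m/X(-136) = -17400*(-612/(57 + 4*(-136))) = -17400*(-612/(57 - 544)) = -17400/((2/9)*(-1/136)*(-487)) = -17400/487/612 = -17400*612/487 = -10648800/487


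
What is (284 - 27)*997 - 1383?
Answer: 254846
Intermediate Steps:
(284 - 27)*997 - 1383 = 257*997 - 1383 = 256229 - 1383 = 254846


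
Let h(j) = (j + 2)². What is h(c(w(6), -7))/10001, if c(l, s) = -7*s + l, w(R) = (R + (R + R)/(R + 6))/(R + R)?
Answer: 383161/1440144 ≈ 0.26606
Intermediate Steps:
w(R) = (R + 2*R/(6 + R))/(2*R) (w(R) = (R + (2*R)/(6 + R))/((2*R)) = (R + 2*R/(6 + R))*(1/(2*R)) = (R + 2*R/(6 + R))/(2*R))
c(l, s) = l - 7*s
h(j) = (2 + j)²
h(c(w(6), -7))/10001 = (2 + ((8 + 6)/(2*(6 + 6)) - 7*(-7)))²/10001 = (2 + ((½)*14/12 + 49))²*(1/10001) = (2 + ((½)*(1/12)*14 + 49))²*(1/10001) = (2 + (7/12 + 49))²*(1/10001) = (2 + 595/12)²*(1/10001) = (619/12)²*(1/10001) = (383161/144)*(1/10001) = 383161/1440144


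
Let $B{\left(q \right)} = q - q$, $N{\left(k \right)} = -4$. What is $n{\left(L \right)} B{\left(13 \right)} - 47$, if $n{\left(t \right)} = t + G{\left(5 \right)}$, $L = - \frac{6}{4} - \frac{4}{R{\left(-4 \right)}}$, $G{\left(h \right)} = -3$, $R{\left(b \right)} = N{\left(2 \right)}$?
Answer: $-47$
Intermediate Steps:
$R{\left(b \right)} = -4$
$B{\left(q \right)} = 0$
$L = - \frac{1}{2}$ ($L = - \frac{6}{4} - \frac{4}{-4} = \left(-6\right) \frac{1}{4} - -1 = - \frac{3}{2} + 1 = - \frac{1}{2} \approx -0.5$)
$n{\left(t \right)} = -3 + t$ ($n{\left(t \right)} = t - 3 = -3 + t$)
$n{\left(L \right)} B{\left(13 \right)} - 47 = \left(-3 - \frac{1}{2}\right) 0 - 47 = \left(- \frac{7}{2}\right) 0 - 47 = 0 - 47 = -47$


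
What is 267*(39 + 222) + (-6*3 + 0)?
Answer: 69669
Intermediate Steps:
267*(39 + 222) + (-6*3 + 0) = 267*261 + (-18 + 0) = 69687 - 18 = 69669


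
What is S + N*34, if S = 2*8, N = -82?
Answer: -2772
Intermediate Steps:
S = 16
S + N*34 = 16 - 82*34 = 16 - 2788 = -2772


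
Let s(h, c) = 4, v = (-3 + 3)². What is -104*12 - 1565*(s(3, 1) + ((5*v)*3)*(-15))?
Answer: -7508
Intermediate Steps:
v = 0 (v = 0² = 0)
-104*12 - 1565*(s(3, 1) + ((5*v)*3)*(-15)) = -104*12 - 1565*(4 + ((5*0)*3)*(-15)) = -1248 - 1565*(4 + (0*3)*(-15)) = -1248 - 1565*(4 + 0*(-15)) = -1248 - 1565*(4 + 0) = -1248 - 1565*4 = -1248 - 6260 = -7508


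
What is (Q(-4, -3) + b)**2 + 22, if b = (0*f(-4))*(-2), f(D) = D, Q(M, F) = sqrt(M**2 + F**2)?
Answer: 47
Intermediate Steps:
Q(M, F) = sqrt(F**2 + M**2)
b = 0 (b = (0*(-4))*(-2) = 0*(-2) = 0)
(Q(-4, -3) + b)**2 + 22 = (sqrt((-3)**2 + (-4)**2) + 0)**2 + 22 = (sqrt(9 + 16) + 0)**2 + 22 = (sqrt(25) + 0)**2 + 22 = (5 + 0)**2 + 22 = 5**2 + 22 = 25 + 22 = 47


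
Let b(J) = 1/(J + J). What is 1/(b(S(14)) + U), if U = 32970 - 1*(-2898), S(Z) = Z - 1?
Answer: 26/932569 ≈ 2.7880e-5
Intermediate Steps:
S(Z) = -1 + Z
U = 35868 (U = 32970 + 2898 = 35868)
b(J) = 1/(2*J)
1/(b(S(14)) + U) = 1/(1/(2*(-1 + 14)) + 35868) = 1/((1/2)/13 + 35868) = 1/((1/2)*(1/13) + 35868) = 1/(1/26 + 35868) = 1/(932569/26) = 26/932569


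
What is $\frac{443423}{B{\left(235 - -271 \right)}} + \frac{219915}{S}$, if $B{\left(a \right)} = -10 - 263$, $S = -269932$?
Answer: $- \frac{9211853387}{5668572} \approx -1625.1$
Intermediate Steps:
$B{\left(a \right)} = -273$
$\frac{443423}{B{\left(235 - -271 \right)}} + \frac{219915}{S} = \frac{443423}{-273} + \frac{219915}{-269932} = 443423 \left(- \frac{1}{273}\right) + 219915 \left(- \frac{1}{269932}\right) = - \frac{443423}{273} - \frac{219915}{269932} = - \frac{9211853387}{5668572}$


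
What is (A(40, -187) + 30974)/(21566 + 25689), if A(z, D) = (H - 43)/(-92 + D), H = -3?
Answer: 8641792/13184145 ≈ 0.65547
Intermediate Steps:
A(z, D) = -46/(-92 + D) (A(z, D) = (-3 - 43)/(-92 + D) = -46/(-92 + D))
(A(40, -187) + 30974)/(21566 + 25689) = (-46/(-92 - 187) + 30974)/(21566 + 25689) = (-46/(-279) + 30974)/47255 = (-46*(-1/279) + 30974)*(1/47255) = (46/279 + 30974)*(1/47255) = (8641792/279)*(1/47255) = 8641792/13184145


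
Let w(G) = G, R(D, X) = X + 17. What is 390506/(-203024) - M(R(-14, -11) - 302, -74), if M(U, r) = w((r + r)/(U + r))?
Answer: -1179289/507560 ≈ -2.3234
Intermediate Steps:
R(D, X) = 17 + X
M(U, r) = 2*r/(U + r) (M(U, r) = (r + r)/(U + r) = (2*r)/(U + r) = 2*r/(U + r))
390506/(-203024) - M(R(-14, -11) - 302, -74) = 390506/(-203024) - 2*(-74)/(((17 - 11) - 302) - 74) = 390506*(-1/203024) - 2*(-74)/((6 - 302) - 74) = -195253/101512 - 2*(-74)/(-296 - 74) = -195253/101512 - 2*(-74)/(-370) = -195253/101512 - 2*(-74)*(-1)/370 = -195253/101512 - 1*⅖ = -195253/101512 - ⅖ = -1179289/507560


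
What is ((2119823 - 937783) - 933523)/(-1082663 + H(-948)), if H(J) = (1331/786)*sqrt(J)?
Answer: -13852024256973393/60346270769840146 - 43331672637*I*sqrt(237)/60346270769840146 ≈ -0.22954 - 1.1054e-5*I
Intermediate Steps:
H(J) = 1331*sqrt(J)/786 (H(J) = (1331*(1/786))*sqrt(J) = 1331*sqrt(J)/786)
((2119823 - 937783) - 933523)/(-1082663 + H(-948)) = ((2119823 - 937783) - 933523)/(-1082663 + 1331*sqrt(-948)/786) = (1182040 - 933523)/(-1082663 + 1331*(2*I*sqrt(237))/786) = 248517/(-1082663 + 1331*I*sqrt(237)/393)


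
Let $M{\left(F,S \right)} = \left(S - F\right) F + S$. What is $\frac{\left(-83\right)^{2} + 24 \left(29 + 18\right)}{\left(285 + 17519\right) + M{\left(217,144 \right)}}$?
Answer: $\frac{8017}{2107} \approx 3.8049$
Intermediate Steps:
$M{\left(F,S \right)} = S + F \left(S - F\right)$ ($M{\left(F,S \right)} = F \left(S - F\right) + S = S + F \left(S - F\right)$)
$\frac{\left(-83\right)^{2} + 24 \left(29 + 18\right)}{\left(285 + 17519\right) + M{\left(217,144 \right)}} = \frac{\left(-83\right)^{2} + 24 \left(29 + 18\right)}{\left(285 + 17519\right) + \left(144 - 217^{2} + 217 \cdot 144\right)} = \frac{6889 + 24 \cdot 47}{17804 + \left(144 - 47089 + 31248\right)} = \frac{6889 + 1128}{17804 + \left(144 - 47089 + 31248\right)} = \frac{8017}{17804 - 15697} = \frac{8017}{2107}$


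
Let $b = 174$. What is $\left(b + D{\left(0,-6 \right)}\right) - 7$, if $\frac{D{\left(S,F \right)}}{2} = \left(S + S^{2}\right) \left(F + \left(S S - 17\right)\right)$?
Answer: $167$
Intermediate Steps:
$D{\left(S,F \right)} = 2 \left(S + S^{2}\right) \left(-17 + F + S^{2}\right)$ ($D{\left(S,F \right)} = 2 \left(S + S^{2}\right) \left(F + \left(S S - 17\right)\right) = 2 \left(S + S^{2}\right) \left(F + \left(S^{2} - 17\right)\right) = 2 \left(S + S^{2}\right) \left(F + \left(-17 + S^{2}\right)\right) = 2 \left(S + S^{2}\right) \left(-17 + F + S^{2}\right)$)
$\left(b + D{\left(0,-6 \right)}\right) - 7 = \left(174 + 2 \cdot 0 \left(-17 - 6 + 0^{2} + 0^{3} - 0 - 0\right)\right) - 7 = \left(174 + 2 \cdot 0 \left(-17 - 6 + 0 + 0 + 0 + 0\right)\right) - 7 = \left(174 + 2 \cdot 0 \left(-23\right)\right) - 7 = \left(174 + 0\right) - 7 = 174 - 7 = 167$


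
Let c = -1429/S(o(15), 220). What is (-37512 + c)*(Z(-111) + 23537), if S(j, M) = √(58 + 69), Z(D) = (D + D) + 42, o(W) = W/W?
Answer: -876167784 - 33377153*√127/127 ≈ -8.7913e+8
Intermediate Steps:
o(W) = 1
Z(D) = 42 + 2*D (Z(D) = 2*D + 42 = 42 + 2*D)
S(j, M) = √127
c = -1429*√127/127 ≈ -126.80
(-37512 + c)*(Z(-111) + 23537) = (-37512 - 1429*√127/127)*((42 + 2*(-111)) + 23537) = (-37512 - 1429*√127/127)*((42 - 222) + 23537) = (-37512 - 1429*√127/127)*(-180 + 23537) = (-37512 - 1429*√127/127)*23357 = -876167784 - 33377153*√127/127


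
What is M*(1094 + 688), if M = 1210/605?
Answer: 3564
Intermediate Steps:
M = 2 (M = 1210*(1/605) = 2)
M*(1094 + 688) = 2*(1094 + 688) = 2*1782 = 3564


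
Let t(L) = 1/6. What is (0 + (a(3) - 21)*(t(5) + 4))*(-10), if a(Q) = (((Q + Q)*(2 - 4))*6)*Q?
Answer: 9875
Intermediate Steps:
t(L) = 1/6
a(Q) = -24*Q**2 (a(Q) = (((2*Q)*(-2))*6)*Q = (-4*Q*6)*Q = (-24*Q)*Q = -24*Q**2)
(0 + (a(3) - 21)*(t(5) + 4))*(-10) = (0 + (-24*3**2 - 21)*(1/6 + 4))*(-10) = (0 + (-24*9 - 21)*(25/6))*(-10) = (0 + (-216 - 21)*(25/6))*(-10) = (0 - 237*25/6)*(-10) = (0 - 1975/2)*(-10) = -1975/2*(-10) = 9875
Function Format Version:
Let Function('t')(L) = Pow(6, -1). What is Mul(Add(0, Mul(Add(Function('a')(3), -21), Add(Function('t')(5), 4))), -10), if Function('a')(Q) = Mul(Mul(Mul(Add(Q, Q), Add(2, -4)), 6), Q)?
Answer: 9875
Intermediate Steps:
Function('t')(L) = Rational(1, 6)
Function('a')(Q) = Mul(-24, Pow(Q, 2)) (Function('a')(Q) = Mul(Mul(Mul(Mul(2, Q), -2), 6), Q) = Mul(Mul(Mul(-4, Q), 6), Q) = Mul(Mul(-24, Q), Q) = Mul(-24, Pow(Q, 2)))
Mul(Add(0, Mul(Add(Function('a')(3), -21), Add(Function('t')(5), 4))), -10) = Mul(Add(0, Mul(Add(Mul(-24, Pow(3, 2)), -21), Add(Rational(1, 6), 4))), -10) = Mul(Add(0, Mul(Add(Mul(-24, 9), -21), Rational(25, 6))), -10) = Mul(Add(0, Mul(Add(-216, -21), Rational(25, 6))), -10) = Mul(Add(0, Mul(-237, Rational(25, 6))), -10) = Mul(Add(0, Rational(-1975, 2)), -10) = Mul(Rational(-1975, 2), -10) = 9875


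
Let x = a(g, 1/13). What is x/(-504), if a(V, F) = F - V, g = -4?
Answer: -53/6552 ≈ -0.0080891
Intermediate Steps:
x = 53/13 (x = 1/13 - 1*(-4) = 1/13 + 4 = 53/13 ≈ 4.0769)
x/(-504) = (53/13)/(-504) = (53/13)*(-1/504) = -53/6552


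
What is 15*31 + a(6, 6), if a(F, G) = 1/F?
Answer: 2791/6 ≈ 465.17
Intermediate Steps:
15*31 + a(6, 6) = 15*31 + 1/6 = 465 + ⅙ = 2791/6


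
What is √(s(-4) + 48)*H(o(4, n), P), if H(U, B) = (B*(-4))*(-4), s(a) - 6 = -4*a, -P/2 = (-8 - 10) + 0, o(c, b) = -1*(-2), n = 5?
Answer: 576*√70 ≈ 4819.2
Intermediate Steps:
o(c, b) = 2
P = 36 (P = -2*((-8 - 10) + 0) = -2*(-18 + 0) = -2*(-18) = 36)
s(a) = 6 - 4*a
H(U, B) = 16*B (H(U, B) = -4*B*(-4) = 16*B)
√(s(-4) + 48)*H(o(4, n), P) = √((6 - 4*(-4)) + 48)*(16*36) = √((6 + 16) + 48)*576 = √(22 + 48)*576 = √70*576 = 576*√70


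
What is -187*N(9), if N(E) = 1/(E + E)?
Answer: -187/18 ≈ -10.389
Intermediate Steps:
N(E) = 1/(2*E)
-187*N(9) = -187/(2*9) = -187*1/18 = -187/18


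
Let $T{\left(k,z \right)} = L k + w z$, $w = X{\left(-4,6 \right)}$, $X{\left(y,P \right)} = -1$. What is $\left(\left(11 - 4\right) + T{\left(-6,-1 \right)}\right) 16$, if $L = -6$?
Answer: $704$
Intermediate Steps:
$w = -1$
$T{\left(k,z \right)} = - z - 6 k$ ($T{\left(k,z \right)} = - 6 k - z = - z - 6 k$)
$\left(\left(11 - 4\right) + T{\left(-6,-1 \right)}\right) 16 = \left(\left(11 - 4\right) - -37\right) 16 = \left(7 + \left(1 + 36\right)\right) 16 = \left(7 + 37\right) 16 = 44 \cdot 16 = 704$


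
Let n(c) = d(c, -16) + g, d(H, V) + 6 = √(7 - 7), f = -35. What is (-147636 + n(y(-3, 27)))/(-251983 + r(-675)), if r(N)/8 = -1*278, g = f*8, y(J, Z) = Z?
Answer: 147922/254207 ≈ 0.58190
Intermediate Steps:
d(H, V) = -6 (d(H, V) = -6 + √(7 - 7) = -6 + √0 = -6 + 0 = -6)
g = -280 (g = -35*8 = -280)
n(c) = -286 (n(c) = -6 - 280 = -286)
r(N) = -2224 (r(N) = 8*(-1*278) = 8*(-278) = -2224)
(-147636 + n(y(-3, 27)))/(-251983 + r(-675)) = (-147636 - 286)/(-251983 - 2224) = -147922/(-254207) = -147922*(-1/254207) = 147922/254207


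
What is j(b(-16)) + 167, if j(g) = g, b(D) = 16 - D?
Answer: 199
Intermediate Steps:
j(b(-16)) + 167 = (16 - 1*(-16)) + 167 = (16 + 16) + 167 = 32 + 167 = 199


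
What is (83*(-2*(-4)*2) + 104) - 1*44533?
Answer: -43101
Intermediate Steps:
(83*(-2*(-4)*2) + 104) - 1*44533 = (83*(8*2) + 104) - 44533 = (83*16 + 104) - 44533 = (1328 + 104) - 44533 = 1432 - 44533 = -43101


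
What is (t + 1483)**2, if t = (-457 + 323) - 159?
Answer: 1416100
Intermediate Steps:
t = -293 (t = -134 - 159 = -293)
(t + 1483)**2 = (-293 + 1483)**2 = 1190**2 = 1416100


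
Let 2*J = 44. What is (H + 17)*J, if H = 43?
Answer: 1320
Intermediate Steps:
J = 22 (J = (½)*44 = 22)
(H + 17)*J = (43 + 17)*22 = 60*22 = 1320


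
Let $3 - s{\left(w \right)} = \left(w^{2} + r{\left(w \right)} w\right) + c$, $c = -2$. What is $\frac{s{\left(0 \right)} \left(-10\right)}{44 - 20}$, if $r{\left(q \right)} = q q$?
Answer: $- \frac{25}{12} \approx -2.0833$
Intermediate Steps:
$r{\left(q \right)} = q^{2}$
$s{\left(w \right)} = 5 - w^{2} - w^{3}$ ($s{\left(w \right)} = 3 - \left(\left(w^{2} + w^{2} w\right) - 2\right) = 3 - \left(\left(w^{2} + w^{3}\right) - 2\right) = 3 - \left(-2 + w^{2} + w^{3}\right) = 5 - w^{2} - w^{3}$)
$\frac{s{\left(0 \right)} \left(-10\right)}{44 - 20} = \frac{\left(5 - 0^{2} - 0^{3}\right) \left(-10\right)}{44 - 20} = \frac{\left(5 - 0 - 0\right) \left(-10\right)}{24} = \left(5 + 0 + 0\right) \left(-10\right) \frac{1}{24} = 5 \left(-10\right) \frac{1}{24} = \left(-50\right) \frac{1}{24} = - \frac{25}{12}$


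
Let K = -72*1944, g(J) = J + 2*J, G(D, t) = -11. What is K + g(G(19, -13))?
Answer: -140001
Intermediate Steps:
g(J) = 3*J
K = -139968
K + g(G(19, -13)) = -139968 + 3*(-11) = -139968 - 33 = -140001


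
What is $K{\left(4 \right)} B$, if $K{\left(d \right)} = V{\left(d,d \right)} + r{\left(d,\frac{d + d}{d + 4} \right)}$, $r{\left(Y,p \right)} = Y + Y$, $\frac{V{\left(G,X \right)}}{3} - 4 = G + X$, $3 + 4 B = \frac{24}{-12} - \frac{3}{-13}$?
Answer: $- \frac{682}{13} \approx -52.462$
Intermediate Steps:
$B = - \frac{31}{26}$ ($B = - \frac{3}{4} + \frac{\frac{24}{-12} - \frac{3}{-13}}{4} = - \frac{3}{4} + \frac{24 \left(- \frac{1}{12}\right) - - \frac{3}{13}}{4} = - \frac{3}{4} + \frac{-2 + \frac{3}{13}}{4} = - \frac{3}{4} + \frac{1}{4} \left(- \frac{23}{13}\right) = - \frac{3}{4} - \frac{23}{52} = - \frac{31}{26} \approx -1.1923$)
$V{\left(G,X \right)} = 12 + 3 G + 3 X$ ($V{\left(G,X \right)} = 12 + 3 \left(G + X\right) = 12 + \left(3 G + 3 X\right) = 12 + 3 G + 3 X$)
$r{\left(Y,p \right)} = 2 Y$
$K{\left(d \right)} = 12 + 8 d$ ($K{\left(d \right)} = \left(12 + 3 d + 3 d\right) + 2 d = \left(12 + 6 d\right) + 2 d = 12 + 8 d$)
$K{\left(4 \right)} B = \left(12 + 8 \cdot 4\right) \left(- \frac{31}{26}\right) = \left(12 + 32\right) \left(- \frac{31}{26}\right) = 44 \left(- \frac{31}{26}\right) = - \frac{682}{13}$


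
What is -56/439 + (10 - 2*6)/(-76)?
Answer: -1689/16682 ≈ -0.10125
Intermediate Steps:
-56/439 + (10 - 2*6)/(-76) = -56*1/439 + (10 - 12)*(-1/76) = -56/439 - 2*(-1/76) = -56/439 + 1/38 = -1689/16682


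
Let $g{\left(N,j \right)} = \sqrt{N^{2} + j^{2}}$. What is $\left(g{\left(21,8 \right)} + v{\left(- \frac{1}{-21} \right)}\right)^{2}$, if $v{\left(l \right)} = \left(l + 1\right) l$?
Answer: $\frac{98213389}{194481} + \frac{44 \sqrt{505}}{441} \approx 507.24$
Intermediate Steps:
$v{\left(l \right)} = l \left(1 + l\right)$ ($v{\left(l \right)} = \left(1 + l\right) l = l \left(1 + l\right)$)
$\left(g{\left(21,8 \right)} + v{\left(- \frac{1}{-21} \right)}\right)^{2} = \left(\sqrt{21^{2} + 8^{2}} + - \frac{1}{-21} \left(1 - \frac{1}{-21}\right)\right)^{2} = \left(\sqrt{441 + 64} + \left(-1\right) \left(- \frac{1}{21}\right) \left(1 - - \frac{1}{21}\right)\right)^{2} = \left(\sqrt{505} + \frac{1 + \frac{1}{21}}{21}\right)^{2} = \left(\sqrt{505} + \frac{1}{21} \cdot \frac{22}{21}\right)^{2} = \left(\sqrt{505} + \frac{22}{441}\right)^{2} = \left(\frac{22}{441} + \sqrt{505}\right)^{2}$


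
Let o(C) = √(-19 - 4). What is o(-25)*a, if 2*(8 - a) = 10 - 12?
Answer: 9*I*√23 ≈ 43.162*I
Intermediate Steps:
o(C) = I*√23 (o(C) = √(-23) = I*√23)
a = 9 (a = 8 - (10 - 12)/2 = 8 - ½*(-2) = 8 + 1 = 9)
o(-25)*a = (I*√23)*9 = 9*I*√23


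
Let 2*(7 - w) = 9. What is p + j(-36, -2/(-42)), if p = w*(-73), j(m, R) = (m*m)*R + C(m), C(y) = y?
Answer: -2195/14 ≈ -156.79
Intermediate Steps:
w = 5/2 (w = 7 - ½*9 = 7 - 9/2 = 5/2 ≈ 2.5000)
j(m, R) = m + R*m² (j(m, R) = (m*m)*R + m = m²*R + m = R*m² + m = m + R*m²)
p = -365/2 (p = (5/2)*(-73) = -365/2 ≈ -182.50)
p + j(-36, -2/(-42)) = -365/2 - 36*(1 - 2/(-42)*(-36)) = -365/2 - 36*(1 - 2*(-1/42)*(-36)) = -365/2 - 36*(1 + (1/21)*(-36)) = -365/2 - 36*(1 - 12/7) = -365/2 - 36*(-5/7) = -365/2 + 180/7 = -2195/14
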